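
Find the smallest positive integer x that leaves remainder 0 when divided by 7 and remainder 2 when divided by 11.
M = 7 × 11 = 77. M₁ = 11, y₁ ≡ 2 (mod 7). M₂ = 7, y₂ ≡ 8 (mod 11). x = 0×11×2 + 2×7×8 ≡ 35 (mod 77)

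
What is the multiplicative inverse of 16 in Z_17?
Since 17 is prime, by Fermat 16^(-1) ≡ 16^{15} ≡ 16 (mod 17). Verify: 16 × 16 = 256 ≡ 1 (mod 17)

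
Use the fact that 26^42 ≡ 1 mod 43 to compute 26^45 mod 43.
By Fermat: 26^{42} ≡ 1 mod 43. So 26^{45} = 26^{42} · 26^{3} ≡ 26^{3} ≡ 32 mod 43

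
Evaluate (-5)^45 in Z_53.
By repeated squaring (mod 53): (-5)^{1}≡48, (-5)^{2}≡25, (-5)^{4}≡42, (-5)^{8}≡15, (-5)^{16}≡13, (-5)^{32}≡10. Then (-5)^{45} = (-5)^{32+8+4+1} ≡ 10 × 15 × 42 × 48 ≡ 35 (mod 53)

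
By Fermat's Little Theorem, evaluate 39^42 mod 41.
By Fermat: 39^{40} ≡ 1 mod 41. So 39^{42} = 39^{40} · 39^{2} ≡ 39^{2} ≡ 4 mod 41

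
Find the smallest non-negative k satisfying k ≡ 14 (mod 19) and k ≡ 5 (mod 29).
M = 19 × 29 = 551. M₁ = 29, y₁ ≡ 2 (mod 19). M₂ = 19, y₂ ≡ 26 (mod 29). k = 14×29×2 + 5×19×26 ≡ 527 (mod 551)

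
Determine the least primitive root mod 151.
g = 6. Powers: [6, 36, 65, 88, 75, 148, ...] generates all 150 non-zero residues.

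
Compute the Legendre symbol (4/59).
(4/59) = 4^{29} mod 59 = 1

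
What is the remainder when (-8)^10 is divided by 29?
By repeated squaring (mod 29): (-8)^{1}≡21, (-8)^{2}≡6, (-8)^{4}≡7, (-8)^{8}≡20. Then (-8)^{10} = (-8)^{8+2} ≡ 20 × 6 ≡ 4 (mod 29)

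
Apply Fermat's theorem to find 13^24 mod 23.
By Fermat: 13^{22} ≡ 1 mod 23. So 13^{24} = 13^{22} · 13^{2} ≡ 13^{2} ≡ 8 mod 23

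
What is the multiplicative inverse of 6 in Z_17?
Since 17 is prime, by Fermat 6^(-1) ≡ 6^{15} ≡ 3 (mod 17). Verify: 6 × 3 = 18 ≡ 1 (mod 17)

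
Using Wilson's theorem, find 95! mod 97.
(96)! = (95)! × (96) ≡ -1 (mod 97). So (95)! ≡ -1 × (96)^(-1) ≡ (-1)×(-1) = 1 (mod 97)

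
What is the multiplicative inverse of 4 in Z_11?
Since 11 is prime, by Fermat 4^(-1) ≡ 4^{9} ≡ 3 (mod 11). Verify: 4 × 3 = 12 ≡ 1 (mod 11)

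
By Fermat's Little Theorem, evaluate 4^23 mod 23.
By Fermat: 4^{22} ≡ 1 mod 23. So 4^{23} = 4^{22} · 4^{1} ≡ 4^{1} ≡ 4 mod 23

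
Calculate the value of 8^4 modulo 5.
8^{4} = 4096 ≡ 1 mod 5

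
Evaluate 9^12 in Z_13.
Using Fermat: 9^{12} ≡ 1 (mod 13). 12 ≡ 0 (mod 12). So 9^{12} ≡ 9^{0} ≡ 1 (mod 13)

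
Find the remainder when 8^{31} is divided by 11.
By Fermat: 8^{10} ≡ 1 (mod 11). 31 = 3×10 + 1. So 8^{31} ≡ 8^{1} ≡ 8 (mod 11)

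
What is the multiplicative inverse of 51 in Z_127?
Since 127 is prime, by Fermat 51^(-1) ≡ 51^{125} ≡ 5 mod 127. Verify: 51 × 5 = 255 ≡ 1 mod 127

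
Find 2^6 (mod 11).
By repeated squaring (mod 11): 2^{1}≡2, 2^{2}≡4, 2^{4}≡5. Then 2^{6} = 2^{4+2} ≡ 5 × 4 ≡ 9 (mod 11)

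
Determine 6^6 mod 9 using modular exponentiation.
By repeated squaring mod 9: 6^{1}≡6, 6^{2}≡0, 6^{4}≡0. Then 6^{6} = 6^{4+2} ≡ 0 × 0 ≡ 0 mod 9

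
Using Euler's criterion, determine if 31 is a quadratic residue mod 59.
By Euler's criterion: 31^{29} ≡ 58 mod 59. Since this equals -1 (≡ 58), 31 is not a QR.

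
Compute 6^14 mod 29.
By repeated squaring (mod 29): 6^{1}≡6, 6^{2}≡7, 6^{4}≡20, 6^{8}≡23. Then 6^{14} = 6^{8+4+2} ≡ 23 × 20 × 7 ≡ 1 (mod 29)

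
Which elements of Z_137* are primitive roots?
There are φ(136) = 64 primitive roots mod 137: {3, 5, 6, 12, 13, 20, 21, 23, 24, 26, 27, 29, 31, 33, 35, 40, 42, 43, 45, 46, 47, 48, 51, 52, 53, 54, 55, 57, 58, 62, 66, 67, 70, 71, 75, 79, 80, 82, 83, 84, 85, 86, 89, 90, 91, 92, 94, 95, 97, 102, 104, 106, 108, 110, 111, 113, 114, 116, 117, 124, 125, 131, 132, 134}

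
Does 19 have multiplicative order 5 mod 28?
Powers of 19 mod 28: 19^1≡19, 19^2≡25, 19^3≡27, 19^4≡9, 19^5≡3, 19^6≡1. 19^5≡3≢1, so ord ≠ 5. No, the actual order is 6.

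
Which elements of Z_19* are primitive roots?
There are φ(18) = 6 primitive roots mod 19: {2, 3, 10, 13, 14, 15}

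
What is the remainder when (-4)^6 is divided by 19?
By repeated squaring mod 19: (-4)^{1}≡15, (-4)^{2}≡16, (-4)^{4}≡9. Then (-4)^{6} = (-4)^{4+2} ≡ 9 × 16 ≡ 11 mod 19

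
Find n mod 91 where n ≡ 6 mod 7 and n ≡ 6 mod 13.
M = 7 × 13 = 91. M₁ = 13, y₁ ≡ 6 mod 7. M₂ = 7, y₂ ≡ 2 mod 13. n = 6×13×6 + 6×7×2 ≡ 6 mod 91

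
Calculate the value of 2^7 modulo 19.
By repeated squaring mod 19: 2^{1}≡2, 2^{2}≡4, 2^{4}≡16. Then 2^{7} = 2^{4+2+1} ≡ 16 × 4 × 2 ≡ 14 mod 19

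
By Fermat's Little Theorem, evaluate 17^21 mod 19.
By Fermat: 17^{18} ≡ 1 mod 19. So 17^{21} = 17^{18} · 17^{3} ≡ 17^{3} ≡ 11 mod 19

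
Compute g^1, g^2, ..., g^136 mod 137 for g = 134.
134^1, 134^2, ..., 134^{136} mod 137: [134, 9, 110, 81, 31, 44, 5, 122, 45, 2, 131, 18, 83, 25, 62, 88, 10, 107, 90, 4, 125, 36, 29, 50, 124, 39, 20, 77, 43, 8, 113, 72, 58, 100, 111, 78, 40, 17, 86, 16, 89, 7, 116, 63, 85, 19, 80, 34, 35, 32, 41, 14, 95, 126, 33, 38, 23, 68, 70, 64, 82, 28, 53, 115, 66, 76, 46, 136, 3, 128, 27, 56, 106, 93, 132, 15, 92, 135, 6, 119, 54, 112, 75, 49, 127, 30, 47, 133, 12, 101, 108, 87, 13, 98, 117, 60, 94, 129, 24, 65, 79, 37, 26, 59, 97, 120, 51, 121, 48, 130, 21, 74, 52, 118, 57, 103, 102, 105, 96, 123, 42, 11, 104, 99, 114, 69, 67, 73, 55, 109, 84, 22, 71, 61, 91, 1]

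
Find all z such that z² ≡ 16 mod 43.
The square roots of 16 mod 43 are 4 and 39. Verify: 4² = 16 ≡ 16 mod 43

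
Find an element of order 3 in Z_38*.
7 has order 3 mod 38 since 7^{3} ≡ 1 (mod 38) and no smaller power works.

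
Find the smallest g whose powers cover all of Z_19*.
g = 2. Powers: [2, 4, 8, 16, 13, 7, 14, 9, ...] generates all 18 non-zero residues.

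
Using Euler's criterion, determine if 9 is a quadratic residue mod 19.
By Euler's criterion: 9^{9} ≡ 1 mod 19. Since this equals 1, 9 is a QR.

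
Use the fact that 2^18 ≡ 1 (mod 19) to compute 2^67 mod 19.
By Fermat: 2^{18} ≡ 1 (mod 19). 67 = 3×18 + 13. So 2^{67} ≡ 2^{13} ≡ 3 (mod 19)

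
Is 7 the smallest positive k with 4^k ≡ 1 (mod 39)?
Powers of 4 mod 39: 4^1≡4, 4^2≡16, 4^3≡25, 4^4≡22, 4^5≡10, 4^6≡1. Already 4^6≡1, so the order is 6 < 7. No, the actual order is 6.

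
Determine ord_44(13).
Powers of 13 mod 44: 13^1≡13, 13^2≡37, 13^3≡41, 13^4≡5, 13^5≡21, 13^6≡9, 13^7≡29, 13^8≡25, 13^9≡17, 13^10≡1. So the order of 13 is 10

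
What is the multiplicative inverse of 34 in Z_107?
Since 107 is prime, by Fermat 34^(-1) ≡ 34^{105} ≡ 85 mod 107. Verify: 34 × 85 = 2890 ≡ 1 mod 107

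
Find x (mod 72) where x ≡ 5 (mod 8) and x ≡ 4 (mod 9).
M = 8 × 9 = 72. M₁ = 9, y₁ ≡ 1 (mod 8). M₂ = 8, y₂ ≡ 8 (mod 9). x = 5×9×1 + 4×8×8 ≡ 13 (mod 72)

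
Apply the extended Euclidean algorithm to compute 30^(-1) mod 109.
Extended GCD: 30(40) + 109(-11) = 1. So 30^(-1) ≡ 40 mod 109. Verify: 30 × 40 = 1200 ≡ 1 mod 109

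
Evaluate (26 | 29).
(26/29) = 26^{14} mod 29 = -1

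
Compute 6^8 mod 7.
Using Fermat: 6^{6} ≡ 1 mod 7. 8 ≡ 2 mod 6. So 6^{8} ≡ 6^{2} ≡ 1 mod 7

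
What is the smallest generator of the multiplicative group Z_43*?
g = 3. For each prime q|42: 3^{21}≡42, 3^{14}≡36, 3^{6}≡41, none ≡ 1, so ord_43(3) = 42 and 3 is a primitive root.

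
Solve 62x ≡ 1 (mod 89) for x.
Since 89 is prime, by Fermat 62^(-1) ≡ 62^{87} ≡ 56 (mod 89). Verify: 62 × 56 = 3472 ≡ 1 (mod 89)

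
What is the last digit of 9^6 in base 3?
By repeated squaring mod 3: 9^{1}≡0, 9^{2}≡0, 9^{4}≡0. Then 9^{6} = 9^{4+2} ≡ 0 × 0 ≡ 0 mod 3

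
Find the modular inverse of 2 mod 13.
Since 13 is prime, by Fermat 2^(-1) ≡ 2^{11} ≡ 7 (mod 13). Verify: 2 × 7 = 14 ≡ 1 (mod 13)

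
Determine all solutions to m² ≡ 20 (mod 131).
The square roots of 20 mod 131 are 46 and 85. Verify: 46² = 2116 ≡ 20 (mod 131)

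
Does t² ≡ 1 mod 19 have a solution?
By Euler's criterion: 1^{9} ≡ 1 mod 19. Since this equals 1, 1 is a QR.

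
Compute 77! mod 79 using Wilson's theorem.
(78)! = (77)! × (78) ≡ -1 mod 79. So (77)! ≡ -1 × (78)^(-1) ≡ (-1)×(-1) = 1 mod 79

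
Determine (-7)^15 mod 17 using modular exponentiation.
By repeated squaring (mod 17): (-7)^{1}≡10, (-7)^{2}≡15, (-7)^{4}≡4, (-7)^{8}≡16. Then (-7)^{15} = (-7)^{8+4+2+1} ≡ 16 × 4 × 15 × 10 ≡ 12 (mod 17)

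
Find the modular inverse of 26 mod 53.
Since 53 is prime, by Fermat 26^(-1) ≡ 26^{51} ≡ 51 (mod 53). Verify: 26 × 51 = 1326 ≡ 1 (mod 53)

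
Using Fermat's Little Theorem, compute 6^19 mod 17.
By Fermat: 6^{16} ≡ 1 (mod 17). So 6^{19} = 6^{16} · 6^{3} ≡ 6^{3} ≡ 12 (mod 17)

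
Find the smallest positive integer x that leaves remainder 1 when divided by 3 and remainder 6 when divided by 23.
M = 3 × 23 = 69. M₁ = 23, y₁ ≡ 2 mod 3. M₂ = 3, y₂ ≡ 8 mod 23. x = 1×23×2 + 6×3×8 ≡ 52 mod 69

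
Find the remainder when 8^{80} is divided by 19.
By Fermat: 8^{18} ≡ 1 (mod 19). 80 = 4×18 + 8. So 8^{80} ≡ 8^{8} ≡ 7 (mod 19)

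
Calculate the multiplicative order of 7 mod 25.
Powers of 7 mod 25: 7^1≡7, 7^2≡24, 7^3≡18, 7^4≡1. So the order of 7 is 4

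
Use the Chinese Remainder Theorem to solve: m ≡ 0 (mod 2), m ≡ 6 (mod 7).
M = 2 × 7 = 14. M₁ = 7, y₁ ≡ 1 (mod 2). M₂ = 2, y₂ ≡ 4 (mod 7). m = 0×7×1 + 6×2×4 ≡ 6 (mod 14)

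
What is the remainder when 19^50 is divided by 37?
Using Fermat: 19^{36} ≡ 1 (mod 37). 50 ≡ 14 (mod 36). So 19^{50} ≡ 19^{14} ≡ 21 (mod 37)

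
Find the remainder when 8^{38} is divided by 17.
By Fermat: 8^{16} ≡ 1 (mod 17). 38 = 2×16 + 6. So 8^{38} ≡ 8^{6} ≡ 4 (mod 17)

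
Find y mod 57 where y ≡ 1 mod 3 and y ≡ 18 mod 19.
M = 3 × 19 = 57. M₁ = 19, y₁ ≡ 1 mod 3. M₂ = 3, y₂ ≡ 13 mod 19. y = 1×19×1 + 18×3×13 ≡ 37 mod 57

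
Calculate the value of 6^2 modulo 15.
6^{2} = 36 ≡ 6 mod 15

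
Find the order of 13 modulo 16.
Powers of 13 mod 16: 13^1≡13, 13^2≡9, 13^3≡5, 13^4≡1. ord_16(13) = 4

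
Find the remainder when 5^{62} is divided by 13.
By Fermat: 5^{12} ≡ 1 (mod 13). 62 = 5×12 + 2. So 5^{62} ≡ 5^{2} ≡ 12 (mod 13)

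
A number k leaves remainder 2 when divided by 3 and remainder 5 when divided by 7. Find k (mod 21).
M = 3 × 7 = 21. M₁ = 7, y₁ ≡ 1 (mod 3). M₂ = 3, y₂ ≡ 5 (mod 7). k = 2×7×1 + 5×3×5 ≡ 5 (mod 21)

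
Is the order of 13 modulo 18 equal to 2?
Powers of 13 mod 18: 13^1≡13, 13^2≡7, 13^3≡1. 13^2≡7≢1, so ord ≠ 2. No, the actual order is 3.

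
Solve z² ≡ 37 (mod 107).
The square roots of 37 mod 107 are 12 and 95. Verify: 12² = 144 ≡ 37 (mod 107)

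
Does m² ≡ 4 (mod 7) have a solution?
By Euler's criterion: 4^{3} ≡ 1 (mod 7). Since this equals 1, 4 is a QR.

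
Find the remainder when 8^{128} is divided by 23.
By Fermat: 8^{22} ≡ 1 mod 23. 128 = 5×22 + 18. So 8^{128} ≡ 8^{18} ≡ 12 mod 23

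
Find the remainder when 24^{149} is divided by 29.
By Fermat: 24^{28} ≡ 1 mod 29. 149 = 5×28 + 9. So 24^{149} ≡ 24^{9} ≡ 25 mod 29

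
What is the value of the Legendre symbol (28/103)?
(28/103) = 28^{51} mod 103 = 1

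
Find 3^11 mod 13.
By repeated squaring mod 13: 3^{1}≡3, 3^{2}≡9, 3^{4}≡3, 3^{8}≡9. Then 3^{11} = 3^{8+2+1} ≡ 9 × 9 × 3 ≡ 9 mod 13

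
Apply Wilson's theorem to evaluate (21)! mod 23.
(22)! = (21)! × (22) ≡ -1 (mod 23). So (21)! ≡ -1 × (22)^(-1) ≡ (-1)×(-1) = 1 (mod 23)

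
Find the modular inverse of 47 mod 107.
Since 107 is prime, by Fermat 47^(-1) ≡ 47^{105} ≡ 41 mod 107. Verify: 47 × 41 = 1927 ≡ 1 mod 107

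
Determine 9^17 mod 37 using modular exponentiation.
By repeated squaring mod 37: 9^{1}≡9, 9^{2}≡7, 9^{4}≡12, 9^{8}≡33, 9^{16}≡16. Then 9^{17} = 9^{16+1} ≡ 16 × 9 ≡ 33 mod 37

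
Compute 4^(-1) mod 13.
Since 13 is prime, by Fermat 4^(-1) ≡ 4^{11} ≡ 10 mod 13. Verify: 4 × 10 = 40 ≡ 1 mod 13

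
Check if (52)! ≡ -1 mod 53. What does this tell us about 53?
(52)! mod 53 = 52. Since this equals -1 mod 53, Wilson confirms 53 is prime.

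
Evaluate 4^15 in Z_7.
Using Fermat: 4^{6} ≡ 1 (mod 7). 15 ≡ 3 (mod 6). So 4^{15} ≡ 4^{3} ≡ 1 (mod 7)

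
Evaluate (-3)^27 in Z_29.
By repeated squaring mod 29: (-3)^{1}≡26, (-3)^{2}≡9, (-3)^{4}≡23, (-3)^{8}≡7, (-3)^{16}≡20. Then (-3)^{27} = (-3)^{16+8+2+1} ≡ 20 × 7 × 9 × 26 ≡ 19 mod 29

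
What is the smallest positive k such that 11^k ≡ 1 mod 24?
Powers of 11 mod 24: 11^1≡11, 11^2≡1. Order = 2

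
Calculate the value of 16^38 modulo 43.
By repeated squaring (mod 43): 16^{1}≡16, 16^{2}≡41, 16^{4}≡4, 16^{8}≡16, 16^{16}≡41, 16^{32}≡4. Then 16^{38} = 16^{32+4+2} ≡ 4 × 4 × 41 ≡ 11 (mod 43)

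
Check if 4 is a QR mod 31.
By Euler's criterion: 4^{15} ≡ 1 (mod 31). Since this equals 1, 4 is a QR.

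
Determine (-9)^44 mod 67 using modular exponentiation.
By repeated squaring (mod 67): (-9)^{1}≡58, (-9)^{2}≡14, (-9)^{4}≡62, (-9)^{8}≡25, (-9)^{16}≡22, (-9)^{32}≡15. Then (-9)^{44} = (-9)^{32+8+4} ≡ 15 × 25 × 62 ≡ 1 (mod 67)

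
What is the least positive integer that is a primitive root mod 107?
g = 2. Powers: [2, 4, 8, 16, 32, 64, 21, 42, 84, ...] generates all 106 non-zero residues.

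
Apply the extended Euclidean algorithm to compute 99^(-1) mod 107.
Extended GCD: 99(40) + 107(-37) = 1. So 99^(-1) ≡ 40 (mod 107). Verify: 99 × 40 = 3960 ≡ 1 (mod 107)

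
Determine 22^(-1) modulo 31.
Since 31 is prime, by Fermat 22^(-1) ≡ 22^{29} ≡ 24 (mod 31). Verify: 22 × 24 = 528 ≡ 1 (mod 31)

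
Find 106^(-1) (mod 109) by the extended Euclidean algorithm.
Extended GCD: 106(36) + 109(-35) = 1. So 106^(-1) ≡ 36 (mod 109). Verify: 106 × 36 = 3816 ≡ 1 (mod 109)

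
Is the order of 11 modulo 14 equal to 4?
Powers of 11 mod 14: 11^1≡11, 11^2≡9, 11^3≡1. Already 11^3≡1, so the order is 3 < 4. No, the actual order is 3.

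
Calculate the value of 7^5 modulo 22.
By repeated squaring (mod 22): 7^{1}≡7, 7^{2}≡5, 7^{4}≡3. Then 7^{5} = 7^{4+1} ≡ 3 × 7 ≡ 21 (mod 22)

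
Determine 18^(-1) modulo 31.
Since 31 is prime, by Fermat 18^(-1) ≡ 18^{29} ≡ 19 mod 31. Verify: 18 × 19 = 342 ≡ 1 mod 31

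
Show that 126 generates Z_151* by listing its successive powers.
126^1, 126^2, ..., 126^{150} mod 151: [126, 21, 79, 139, 149, 50, 109, 144, 24, 4, 51, 84, 14, 103, 143, 49, 134, 123, 96, 16, 53, 34, 56, 110, 119, 45, 83, 39, 82, 64, 61, 136, 73, 138, 23, 29, 30, 5, 26, 105, 93, 91, 141, 99, 92, 116, 120, 20, 104, 118, 70, 62, 111, 94, 66, 11, 27, 80, 114, 19, 129, 97, 142, 74, 113, 44, 108, 18, 3, 76, 63, 86, 115, 145, 150, 25, 130, 72, 12, 2, 101, 42, 7, 127, 147, 100, 67, 137, 48, 8, 102, 17, 28, 55, 135, 98, 117, 95, 41, 32, 106, 68, 112, 69, 87, 90, 15, 78, 13, 128, 122, 121, 146, 125, 46, 58, 60, 10, 52, 59, 35, 31, 131, 47, 33, 81, 89, 40, 57, 85, 140, 124, 71, 37, 132, 22, 54, 9, 77, 38, 107, 43, 133, 148, 75, 88, 65, 36, 6, 1]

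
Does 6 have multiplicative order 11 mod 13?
Powers of 6 mod 13: 6^1≡6, 6^2≡10, 6^3≡8, 6^4≡9, 6^5≡2, 6^6≡12, 6^7≡7, 6^8≡3, 6^9≡5, 6^10≡4, 6^11≡11, 6^12≡1. 6^11≡11≢1, so ord ≠ 11. No, the actual order is 12.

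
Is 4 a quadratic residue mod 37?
By Euler's criterion: 4^{18} ≡ 1 mod 37. Since this equals 1, 4 is a QR.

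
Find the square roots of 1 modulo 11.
The square roots of 1 mod 11 are 1 and 10. Verify: 1² = 1 ≡ 1 mod 11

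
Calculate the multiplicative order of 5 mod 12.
Powers of 5 mod 12: 5^1≡5, 5^2≡1. So the order of 5 is 2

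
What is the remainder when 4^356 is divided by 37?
Using Fermat: 4^{36} ≡ 1 mod 37. 356 ≡ 32 mod 36. So 4^{356} ≡ 4^{32} ≡ 12 mod 37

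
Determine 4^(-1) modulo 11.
Since 11 is prime, by Fermat 4^(-1) ≡ 4^{9} ≡ 3 mod 11. Verify: 4 × 3 = 12 ≡ 1 mod 11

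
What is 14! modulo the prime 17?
(16)! = (14)! × (15) × (16) ≡ -1 (mod 17). So (14)! ≡ -1 × [(16)(15)]^(-1) ≡ 8 (mod 17)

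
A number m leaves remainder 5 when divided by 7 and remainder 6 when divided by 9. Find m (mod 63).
M = 7 × 9 = 63. M₁ = 9, y₁ ≡ 4 (mod 7). M₂ = 7, y₂ ≡ 4 (mod 9). m = 5×9×4 + 6×7×4 ≡ 33 (mod 63)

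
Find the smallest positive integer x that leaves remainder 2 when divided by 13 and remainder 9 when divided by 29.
M = 13 × 29 = 377. M₁ = 29, y₁ ≡ 9 (mod 13). M₂ = 13, y₂ ≡ 9 (mod 29). x = 2×29×9 + 9×13×9 ≡ 67 (mod 377)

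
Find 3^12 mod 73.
By repeated squaring mod 73: 3^{1}≡3, 3^{2}≡9, 3^{4}≡8, 3^{8}≡64. Then 3^{12} = 3^{8+4} ≡ 64 × 8 ≡ 1 mod 73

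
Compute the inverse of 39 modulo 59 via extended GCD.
Extended GCD: 39(-3) + 59(2) = 1. So 39^(-1) ≡ -3 ≡ 56 mod 59. Verify: 39 × 56 = 2184 ≡ 1 mod 59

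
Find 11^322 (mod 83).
Using Fermat: 11^{82} ≡ 1 (mod 83). 322 ≡ 76 (mod 82). So 11^{322} ≡ 11^{76} ≡ 37 (mod 83)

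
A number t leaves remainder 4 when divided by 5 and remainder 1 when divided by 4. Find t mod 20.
M = 5 × 4 = 20. M₁ = 4, y₁ ≡ 4 mod 5. M₂ = 5, y₂ ≡ 1 mod 4. t = 4×4×4 + 1×5×1 ≡ 9 mod 20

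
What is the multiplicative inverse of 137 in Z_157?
Since 157 is prime, by Fermat 137^(-1) ≡ 137^{155} ≡ 102 (mod 157). Verify: 137 × 102 = 13974 ≡ 1 (mod 157)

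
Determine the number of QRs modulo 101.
The squaring map on Z_101* is 2-to-1, so there are (100)/2 = 50 QRs.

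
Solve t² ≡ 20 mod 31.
The square roots of 20 mod 31 are 19 and 12. Verify: 19² = 361 ≡ 20 mod 31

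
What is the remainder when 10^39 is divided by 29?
Using Fermat: 10^{28} ≡ 1 mod 29. 39 ≡ 11 mod 28. So 10^{39} ≡ 10^{11} ≡ 2 mod 29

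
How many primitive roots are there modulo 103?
There are φ(103-1) = φ(102) = 32 primitive roots modulo 103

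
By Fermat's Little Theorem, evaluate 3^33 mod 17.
By Fermat: 3^{16} ≡ 1 mod 17. 33 = 2×16 + 1. So 3^{33} ≡ 3^{1} ≡ 3 mod 17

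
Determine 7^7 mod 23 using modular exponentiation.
By repeated squaring mod 23: 7^{1}≡7, 7^{2}≡3, 7^{4}≡9. Then 7^{7} = 7^{4+2+1} ≡ 9 × 3 × 7 ≡ 5 mod 23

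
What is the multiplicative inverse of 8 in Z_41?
Since 41 is prime, by Fermat 8^(-1) ≡ 8^{39} ≡ 36 mod 41. Verify: 8 × 36 = 288 ≡ 1 mod 41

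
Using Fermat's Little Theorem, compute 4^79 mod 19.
By Fermat: 4^{18} ≡ 1 mod 19. 79 = 4×18 + 7. So 4^{79} ≡ 4^{7} ≡ 6 mod 19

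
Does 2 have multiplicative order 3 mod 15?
Powers of 2 mod 15: 2^1≡2, 2^2≡4, 2^3≡8, 2^4≡1. 2^3≡8≢1, so ord ≠ 3. No, the actual order is 4.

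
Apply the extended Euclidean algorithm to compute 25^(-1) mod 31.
Extended GCD: 25(5) + 31(-4) = 1. So 25^(-1) ≡ 5 mod 31. Verify: 25 × 5 = 125 ≡ 1 mod 31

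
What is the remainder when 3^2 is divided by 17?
3^{2} = 9 ≡ 9 mod 17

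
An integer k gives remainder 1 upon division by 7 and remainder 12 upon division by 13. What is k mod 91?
M = 7 × 13 = 91. M₁ = 13, y₁ ≡ 6 mod 7. M₂ = 7, y₂ ≡ 2 mod 13. k = 1×13×6 + 12×7×2 ≡ 64 mod 91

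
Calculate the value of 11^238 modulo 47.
Using Fermat: 11^{46} ≡ 1 (mod 47). 238 ≡ 8 (mod 46). So 11^{238} ≡ 11^{8} ≡ 12 (mod 47)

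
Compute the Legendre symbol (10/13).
(10/13) = 10^{6} mod 13 = 1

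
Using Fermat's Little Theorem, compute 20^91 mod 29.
By Fermat: 20^{28} ≡ 1 (mod 29). 91 = 3×28 + 7. So 20^{91} ≡ 20^{7} ≡ 1 (mod 29)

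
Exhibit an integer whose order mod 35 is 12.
2 has order 12 mod 35 since 2^{12} ≡ 1 (mod 35) and no smaller power works.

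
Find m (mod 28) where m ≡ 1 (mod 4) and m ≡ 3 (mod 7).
M = 4 × 7 = 28. M₁ = 7, y₁ ≡ 3 (mod 4). M₂ = 4, y₂ ≡ 2 (mod 7). m = 1×7×3 + 3×4×2 ≡ 17 (mod 28)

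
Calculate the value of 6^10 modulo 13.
By repeated squaring mod 13: 6^{1}≡6, 6^{2}≡10, 6^{4}≡9, 6^{8}≡3. Then 6^{10} = 6^{8+2} ≡ 3 × 10 ≡ 4 mod 13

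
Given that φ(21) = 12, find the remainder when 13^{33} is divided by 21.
By Euler: 13^{12} ≡ 1 (mod 21) since gcd(13, 21) = 1. 33 = 2×12 + 9. So 13^{33} ≡ 13^{9} ≡ 13 (mod 21)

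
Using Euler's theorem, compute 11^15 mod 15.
By Euler: 11^{8} ≡ 1 mod 15 since gcd(11, 15) = 1. 15 = 1×8 + 7. So 11^{15} ≡ 11^{7} ≡ 11 mod 15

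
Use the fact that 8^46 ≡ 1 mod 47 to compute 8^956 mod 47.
By Fermat: 8^{46} ≡ 1 mod 47. 956 ≡ 36 mod 46. So 8^{956} ≡ 8^{36} ≡ 18 mod 47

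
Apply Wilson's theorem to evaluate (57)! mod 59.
(58)! = (57)! × (58) ≡ -1 mod 59. So (57)! ≡ -1 × (58)^(-1) ≡ (-1)×(-1) = 1 mod 59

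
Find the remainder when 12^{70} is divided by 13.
By Fermat: 12^{12} ≡ 1 (mod 13). 70 = 5×12 + 10. So 12^{70} ≡ 12^{10} ≡ 1 (mod 13)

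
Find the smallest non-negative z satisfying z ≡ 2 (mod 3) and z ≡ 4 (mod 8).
M = 3 × 8 = 24. M₁ = 8, y₁ ≡ 2 (mod 3). M₂ = 3, y₂ ≡ 3 (mod 8). z = 2×8×2 + 4×3×3 ≡ 20 (mod 24)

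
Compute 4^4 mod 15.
4^{4} = 256 ≡ 1 (mod 15)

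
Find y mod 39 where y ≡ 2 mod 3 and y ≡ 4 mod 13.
M = 3 × 13 = 39. M₁ = 13, y₁ ≡ 1 mod 3. M₂ = 3, y₂ ≡ 9 mod 13. y = 2×13×1 + 4×3×9 ≡ 17 mod 39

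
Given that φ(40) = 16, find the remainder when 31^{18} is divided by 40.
By Euler: 31^{16} ≡ 1 mod 40 since gcd(31, 40) = 1. 18 = 1×16 + 2. So 31^{18} ≡ 31^{2} ≡ 1 mod 40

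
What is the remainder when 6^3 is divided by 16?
6^{3} = 216 ≡ 8 mod 16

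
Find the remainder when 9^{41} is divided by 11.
By Fermat: 9^{10} ≡ 1 mod 11. 41 = 4×10 + 1. So 9^{41} ≡ 9^{1} ≡ 9 mod 11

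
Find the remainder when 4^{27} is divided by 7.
By Fermat: 4^{6} ≡ 1 mod 7. 27 = 4×6 + 3. So 4^{27} ≡ 4^{3} ≡ 1 mod 7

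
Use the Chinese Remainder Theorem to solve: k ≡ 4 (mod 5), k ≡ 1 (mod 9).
M = 5 × 9 = 45. M₁ = 9, y₁ ≡ 4 (mod 5). M₂ = 5, y₂ ≡ 2 (mod 9). k = 4×9×4 + 1×5×2 ≡ 19 (mod 45)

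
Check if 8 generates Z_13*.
8^{4} ≡ 1 mod 13 and 4 < 12, so ord_13(8) = 4 ≠ 12 and 8 is not a primitive root.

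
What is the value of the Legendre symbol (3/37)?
(3/37) = 3^{18} mod 37 = 1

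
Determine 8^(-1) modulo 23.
Since 23 is prime, by Fermat 8^(-1) ≡ 8^{21} ≡ 3 mod 23. Verify: 8 × 3 = 24 ≡ 1 mod 23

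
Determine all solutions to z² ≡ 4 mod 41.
The square roots of 4 mod 41 are 2 and 39. Verify: 2² = 4 ≡ 4 mod 41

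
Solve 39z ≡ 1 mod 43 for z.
Since 43 is prime, by Fermat 39^(-1) ≡ 39^{41} ≡ 32 mod 43. Verify: 39 × 32 = 1248 ≡ 1 mod 43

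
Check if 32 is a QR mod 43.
By Euler's criterion: 32^{21} ≡ 42 (mod 43). Since this equals -1 (≡ 42), 32 is not a QR.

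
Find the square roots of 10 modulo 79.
The square roots of 10 mod 79 are 22 and 57. Verify: 22² = 484 ≡ 10 mod 79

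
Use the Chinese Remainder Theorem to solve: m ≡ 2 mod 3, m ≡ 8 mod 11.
M = 3 × 11 = 33. M₁ = 11, y₁ ≡ 2 mod 3. M₂ = 3, y₂ ≡ 4 mod 11. m = 2×11×2 + 8×3×4 ≡ 8 mod 33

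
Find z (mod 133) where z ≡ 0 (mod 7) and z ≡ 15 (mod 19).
M = 7 × 19 = 133. M₁ = 19, y₁ ≡ 3 (mod 7). M₂ = 7, y₂ ≡ 11 (mod 19). z = 0×19×3 + 15×7×11 ≡ 91 (mod 133)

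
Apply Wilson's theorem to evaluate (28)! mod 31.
(30)! = (28)! × (29) × (30) ≡ -1 mod 31. So (28)! ≡ -1 × [(30)(29)]^(-1) ≡ 15 mod 31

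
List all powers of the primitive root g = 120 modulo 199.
120^1, 120^2, ..., 120^{198} mod 199: [120, 72, 83, 10, 6, 123, 34, 100, 60, 36, 141, 5, 3, 161, 17, 50, 30, 18, 170, 102, 101, 180, 108, 25, 15, 9, 85, 51, 150, 90, 54, 112, 107, 104, 142, 125, 75, 45, 27, 56, 153, 52, 71, 162, 137, 122, 113, 28, 176, 26, 135, 81, 168, 61, 156, 14, 88, 13, 167, 140, 84, 130, 78, 7, 44, 106, 183, 70, 42, 65, 39, 103, 22, 53, 191, 35, 21, 132, 119, 151, 11, 126, 195, 117, 110, 66, 159, 175, 105, 63, 197, 158, 55, 33, 179, 187, 152, 131, 198, 79, 127, 116, 189, 193, 76, 165, 99, 139, 163, 58, 194, 196, 38, 182, 149, 169, 181, 29, 97, 98, 19, 91, 174, 184, 190, 114, 148, 49, 109, 145, 87, 92, 95, 57, 74, 124, 154, 172, 143, 46, 147, 128, 37, 62, 77, 86, 171, 23, 173, 64, 118, 31, 138, 43, 185, 111, 186, 32, 59, 115, 69, 121, 192, 155, 93, 16, 129, 157, 134, 160, 96, 177, 146, 8, 164, 178, 67, 80, 48, 188, 73, 4, 82, 89, 133, 40, 24, 94, 136, 2, 41, 144, 166, 20, 12, 47, 68, 1]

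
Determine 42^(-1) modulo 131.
Since 131 is prime, by Fermat 42^(-1) ≡ 42^{129} ≡ 78 (mod 131). Verify: 42 × 78 = 3276 ≡ 1 (mod 131)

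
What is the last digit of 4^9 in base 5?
Using Fermat: 4^{4} ≡ 1 mod 5. 9 ≡ 1 mod 4. So 4^{9} ≡ 4^{1} ≡ 4 mod 5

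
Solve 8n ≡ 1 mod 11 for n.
Since 11 is prime, by Fermat 8^(-1) ≡ 8^{9} ≡ 7 mod 11. Verify: 8 × 7 = 56 ≡ 1 mod 11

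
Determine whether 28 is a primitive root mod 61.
28^{20} ≡ 1 mod 61 and 20 < 60, so ord_61(28) = 20 ≠ 60 and 28 is not a primitive root.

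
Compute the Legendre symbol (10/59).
(10/59) = 10^{29} mod 59 = -1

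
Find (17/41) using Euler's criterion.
(17/41) = 17^{20} mod 41 = -1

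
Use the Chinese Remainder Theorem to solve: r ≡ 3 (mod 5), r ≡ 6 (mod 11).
M = 5 × 11 = 55. M₁ = 11, y₁ ≡ 1 (mod 5). M₂ = 5, y₂ ≡ 9 (mod 11). r = 3×11×1 + 6×5×9 ≡ 28 (mod 55)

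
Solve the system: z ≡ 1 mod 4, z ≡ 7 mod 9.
M = 4 × 9 = 36. M₁ = 9, y₁ ≡ 1 mod 4. M₂ = 4, y₂ ≡ 7 mod 9. z = 1×9×1 + 7×4×7 ≡ 25 mod 36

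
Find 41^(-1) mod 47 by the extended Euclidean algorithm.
Extended GCD: 41(-8) + 47(7) = 1. So 41^(-1) ≡ -8 ≡ 39 mod 47. Verify: 41 × 39 = 1599 ≡ 1 mod 47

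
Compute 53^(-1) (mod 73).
Since 73 is prime, by Fermat 53^(-1) ≡ 53^{71} ≡ 62 (mod 73). Verify: 53 × 62 = 3286 ≡ 1 (mod 73)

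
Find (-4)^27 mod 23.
Using Fermat: (-4)^{22} ≡ 1 mod 23. 27 ≡ 5 mod 22. So (-4)^{27} ≡ (-4)^{5} ≡ 11 mod 23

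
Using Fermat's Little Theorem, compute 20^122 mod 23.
By Fermat: 20^{22} ≡ 1 mod 23. 122 = 5×22 + 12. So 20^{122} ≡ 20^{12} ≡ 3 mod 23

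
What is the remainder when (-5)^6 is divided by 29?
By repeated squaring (mod 29): (-5)^{1}≡24, (-5)^{2}≡25, (-5)^{4}≡16. Then (-5)^{6} = (-5)^{4+2} ≡ 16 × 25 ≡ 23 (mod 29)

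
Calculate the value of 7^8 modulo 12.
By repeated squaring mod 12: 7^{1}≡7, 7^{2}≡1, 7^{4}≡1, 7^{8}≡1. So 7^{8} ≡ 1 mod 12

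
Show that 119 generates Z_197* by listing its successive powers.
119^1, 119^2, ..., 119^{196} mod 197: [119, 174, 21, 135, 108, 47, 77, 101, 2, 41, 151, 42, 73, 19, 94, 154, 5, 4, 82, 105, 84, 146, 38, 188, 111, 10, 8, 164, 13, 168, 95, 76, 179, 25, 20, 16, 131, 26, 139, 190, 152, 161, 50, 40, 32, 65, 52, 81, 183, 107, 125, 100, 80, 64, 130, 104, 162, 169, 17, 53, 3, 160, 128, 63, 11, 127, 141, 34, 106, 6, 123, 59, 126, 22, 57, 85, 68, 15, 12, 49, 118, 55, 44, 114, 170, 136, 30, 24, 98, 39, 110, 88, 31, 143, 75, 60, 48, 196, 78, 23, 176, 62, 89, 150, 120, 96, 195, 156, 46, 155, 124, 178, 103, 43, 192, 193, 115, 92, 113, 51, 159, 9, 86, 187, 189, 33, 184, 29, 102, 121, 18, 172, 177, 181, 66, 171, 58, 7, 45, 36, 147, 157, 165, 132, 145, 116, 14, 90, 72, 97, 117, 133, 67, 93, 35, 28, 180, 144, 194, 37, 69, 134, 186, 70, 56, 163, 91, 191, 74, 138, 71, 175, 140, 112, 129, 182, 185, 148, 79, 142, 153, 83, 27, 61, 167, 173, 99, 158, 87, 109, 166, 54, 122, 137, 149, 1]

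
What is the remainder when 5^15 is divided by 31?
By repeated squaring (mod 31): 5^{1}≡5, 5^{2}≡25, 5^{4}≡5, 5^{8}≡25. Then 5^{15} = 5^{8+4+2+1} ≡ 25 × 5 × 25 × 5 ≡ 1 (mod 31)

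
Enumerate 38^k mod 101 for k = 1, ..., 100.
38^1, 38^2, ..., 38^{100} mod 101: [38, 30, 29, 92, 62, 33, 42, 81, 48, 6, 26, 79, 73, 47, 69, 97, 50, 82, 86, 36, 55, 70, 34, 80, 10, 77, 98, 88, 11, 14, 27, 16, 2, 76, 60, 58, 83, 23, 66, 84, 61, 96, 12, 52, 57, 45, 94, 37, 93, 100, 63, 71, 72, 9, 39, 68, 59, 20, 53, 95, 75, 22, 28, 54, 32, 4, 51, 19, 15, 65, 46, 31, 67, 21, 91, 24, 3, 13, 90, 87, 74, 85, 99, 25, 41, 43, 18, 78, 35, 17, 40, 5, 89, 49, 44, 56, 7, 64, 8, 1]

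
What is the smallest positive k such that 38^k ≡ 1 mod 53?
Powers of 38 mod 53: 38^1≡38, 38^2≡13, 38^3≡17, 38^4≡10, 38^5≡9, 38^6≡24, 38^7≡11, 38^8≡47, 38^9≡37, 38^10≡28, 38^11≡4, 38^12≡46, 38^13≡52, 38^14≡15, 38^15≡40, 38^16≡36, 38^17≡43, 38^18≡44, 38^19≡29, 38^20≡42, 38^21≡6, 38^22≡16, 38^23≡25, 38^24≡49, 38^25≡7, 38^26≡1. Order = 26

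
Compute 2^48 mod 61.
By repeated squaring (mod 61): 2^{1}≡2, 2^{2}≡4, 2^{4}≡16, 2^{8}≡12, 2^{16}≡22, 2^{32}≡57. Then 2^{48} = 2^{32+16} ≡ 57 × 22 ≡ 34 (mod 61)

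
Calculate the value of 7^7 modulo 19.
By repeated squaring (mod 19): 7^{1}≡7, 7^{2}≡11, 7^{4}≡7. Then 7^{7} = 7^{4+2+1} ≡ 7 × 11 × 7 ≡ 7 (mod 19)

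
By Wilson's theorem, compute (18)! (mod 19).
By Wilson's theorem, (18)! ≡ -1 ≡ 18 (mod 19)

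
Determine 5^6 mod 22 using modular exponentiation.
By repeated squaring (mod 22): 5^{1}≡5, 5^{2}≡3, 5^{4}≡9. Then 5^{6} = 5^{4+2} ≡ 9 × 3 ≡ 5 (mod 22)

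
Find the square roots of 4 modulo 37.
The square roots of 4 mod 37 are 35 and 2. Verify: 35² = 1225 ≡ 4 mod 37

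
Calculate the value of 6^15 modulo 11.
Using Fermat: 6^{10} ≡ 1 mod 11. 15 ≡ 5 mod 10. So 6^{15} ≡ 6^{5} ≡ 10 mod 11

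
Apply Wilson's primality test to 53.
(52)! mod 53 = 52. Since 52 ≡ -1 (mod 53), 53 is prime.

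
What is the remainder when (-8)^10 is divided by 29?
By repeated squaring mod 29: (-8)^{1}≡21, (-8)^{2}≡6, (-8)^{4}≡7, (-8)^{8}≡20. Then (-8)^{10} = (-8)^{8+2} ≡ 20 × 6 ≡ 4 mod 29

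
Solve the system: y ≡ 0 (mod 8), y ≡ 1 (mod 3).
M = 8 × 3 = 24. M₁ = 3, y₁ ≡ 3 (mod 8). M₂ = 8, y₂ ≡ 2 (mod 3). y = 0×3×3 + 1×8×2 ≡ 16 (mod 24)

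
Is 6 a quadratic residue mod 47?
By Euler's criterion: 6^{23} ≡ 1 (mod 47). Since this equals 1, 6 is a QR.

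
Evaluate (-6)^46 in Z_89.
By repeated squaring mod 89: (-6)^{1}≡83, (-6)^{2}≡36, (-6)^{4}≡50, (-6)^{8}≡8, (-6)^{16}≡64, (-6)^{32}≡2. Then (-6)^{46} = (-6)^{32+8+4+2} ≡ 2 × 8 × 50 × 36 ≡ 53 mod 89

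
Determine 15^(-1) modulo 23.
Since 23 is prime, by Fermat 15^(-1) ≡ 15^{21} ≡ 20 mod 23. Verify: 15 × 20 = 300 ≡ 1 mod 23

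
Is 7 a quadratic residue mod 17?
By Euler's criterion: 7^{8} ≡ 16 mod 17. Since this equals -1 (≡ 16), 7 is not a QR.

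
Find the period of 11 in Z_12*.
Powers of 11 mod 12: 11^1≡11, 11^2≡1. ord_12(11) = 2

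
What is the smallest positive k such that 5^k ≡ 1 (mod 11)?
Powers of 5 mod 11: 5^1≡5, 5^2≡3, 5^3≡4, 5^4≡9, 5^5≡1. Order = 5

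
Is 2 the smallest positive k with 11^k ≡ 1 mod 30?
Powers of 11 mod 30: 11^1≡11, 11^2≡1. First k with 11^k≡1 is k=2. Yes, ord_30(11) = 2.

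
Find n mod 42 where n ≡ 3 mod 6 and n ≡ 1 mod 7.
M = 6 × 7 = 42. M₁ = 7, y₁ ≡ 1 mod 6. M₂ = 6, y₂ ≡ 6 mod 7. n = 3×7×1 + 1×6×6 ≡ 15 mod 42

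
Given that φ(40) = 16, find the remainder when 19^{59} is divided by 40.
By Euler: 19^{16} ≡ 1 mod 40 since gcd(19, 40) = 1. 59 = 3×16 + 11. So 19^{59} ≡ 19^{11} ≡ 19 mod 40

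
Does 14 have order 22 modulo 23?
ord_23(14) divides 22. For each prime q|22: 14^{11}≡22, 14^{2}≡12, none ≡ 1. So 14 has order 22 and is a primitive root mod 23.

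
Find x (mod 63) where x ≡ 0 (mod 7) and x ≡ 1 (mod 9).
M = 7 × 9 = 63. M₁ = 9, y₁ ≡ 4 (mod 7). M₂ = 7, y₂ ≡ 4 (mod 9). x = 0×9×4 + 1×7×4 ≡ 28 (mod 63)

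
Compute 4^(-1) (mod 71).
Since 71 is prime, by Fermat 4^(-1) ≡ 4^{69} ≡ 18 (mod 71). Verify: 4 × 18 = 72 ≡ 1 (mod 71)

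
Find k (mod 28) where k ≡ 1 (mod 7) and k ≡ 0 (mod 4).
M = 7 × 4 = 28. M₁ = 4, y₁ ≡ 2 (mod 7). M₂ = 7, y₂ ≡ 3 (mod 4). k = 1×4×2 + 0×7×3 ≡ 8 (mod 28)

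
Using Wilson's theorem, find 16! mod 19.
(18)! = (16)! × (17) × (18) ≡ -1 mod 19. So (16)! ≡ -1 × [(18)(17)]^(-1) ≡ 9 mod 19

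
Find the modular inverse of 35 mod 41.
Since 41 is prime, by Fermat 35^(-1) ≡ 35^{39} ≡ 34 mod 41. Verify: 35 × 34 = 1190 ≡ 1 mod 41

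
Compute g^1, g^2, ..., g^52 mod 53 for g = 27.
27^1, 27^2, ..., 27^{52} mod 53: [27, 40, 20, 10, 5, 29, 41, 47, 50, 25, 39, 46, 23, 38, 19, 36, 18, 9, 31, 42, 21, 37, 45, 49, 51, 52, 26, 13, 33, 43, 48, 24, 12, 6, 3, 28, 14, 7, 30, 15, 34, 17, 35, 44, 22, 11, 32, 16, 8, 4, 2, 1]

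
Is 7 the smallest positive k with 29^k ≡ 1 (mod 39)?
Powers of 29 mod 39: 29^1≡29, 29^2≡22, 29^3≡14, 29^4≡16, 29^5≡35, 29^6≡1. Already 29^6≡1, so the order is 6 < 7. No, the actual order is 6.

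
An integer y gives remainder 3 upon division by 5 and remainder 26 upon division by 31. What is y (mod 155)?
M = 5 × 31 = 155. M₁ = 31, y₁ ≡ 1 (mod 5). M₂ = 5, y₂ ≡ 25 (mod 31). y = 3×31×1 + 26×5×25 ≡ 88 (mod 155)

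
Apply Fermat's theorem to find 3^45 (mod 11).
By Fermat: 3^{10} ≡ 1 (mod 11). 45 = 4×10 + 5. So 3^{45} ≡ 3^{5} ≡ 1 (mod 11)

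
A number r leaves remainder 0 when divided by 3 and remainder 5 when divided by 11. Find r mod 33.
M = 3 × 11 = 33. M₁ = 11, y₁ ≡ 2 mod 3. M₂ = 3, y₂ ≡ 4 mod 11. r = 0×11×2 + 5×3×4 ≡ 27 mod 33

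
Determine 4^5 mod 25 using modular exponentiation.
By repeated squaring mod 25: 4^{1}≡4, 4^{2}≡16, 4^{4}≡6. Then 4^{5} = 4^{4+1} ≡ 6 × 4 ≡ 24 mod 25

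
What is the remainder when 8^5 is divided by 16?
By repeated squaring mod 16: 8^{1}≡8, 8^{2}≡0, 8^{4}≡0. Then 8^{5} = 8^{4+1} ≡ 0 × 8 ≡ 0 mod 16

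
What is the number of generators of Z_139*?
There are φ(139-1) = φ(138) = 44 primitive roots modulo 139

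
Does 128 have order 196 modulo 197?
128^{28} ≡ 1 (mod 197) and 28 < 196, so ord_197(128) = 28 ≠ 196 and 128 is not a primitive root.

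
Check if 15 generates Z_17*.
15^{8} ≡ 1 mod 17 and 8 < 16, so ord_17(15) = 8 ≠ 16 and 15 is not a primitive root.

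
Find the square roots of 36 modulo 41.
The square roots of 36 mod 41 are 6 and 35. Verify: 6² = 36 ≡ 36 mod 41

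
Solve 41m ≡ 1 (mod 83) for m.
Since 83 is prime, by Fermat 41^(-1) ≡ 41^{81} ≡ 81 (mod 83). Verify: 41 × 81 = 3321 ≡ 1 (mod 83)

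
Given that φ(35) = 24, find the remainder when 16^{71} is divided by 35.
By Euler: 16^{24} ≡ 1 mod 35 since gcd(16, 35) = 1. 71 = 2×24 + 23. So 16^{71} ≡ 16^{23} ≡ 11 mod 35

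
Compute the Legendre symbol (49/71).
(49/71) = 49^{35} mod 71 = 1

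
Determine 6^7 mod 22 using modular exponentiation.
By repeated squaring (mod 22): 6^{1}≡6, 6^{2}≡14, 6^{4}≡20. Then 6^{7} = 6^{4+2+1} ≡ 20 × 14 × 6 ≡ 8 (mod 22)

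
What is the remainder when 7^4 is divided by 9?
7^{4} = 2401 ≡ 7 mod 9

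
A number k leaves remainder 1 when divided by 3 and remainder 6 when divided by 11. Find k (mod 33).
M = 3 × 11 = 33. M₁ = 11, y₁ ≡ 2 (mod 3). M₂ = 3, y₂ ≡ 4 (mod 11). k = 1×11×2 + 6×3×4 ≡ 28 (mod 33)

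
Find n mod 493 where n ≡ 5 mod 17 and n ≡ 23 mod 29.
M = 17 × 29 = 493. M₁ = 29, y₁ ≡ 10 mod 17. M₂ = 17, y₂ ≡ 12 mod 29. n = 5×29×10 + 23×17×12 ≡ 226 mod 493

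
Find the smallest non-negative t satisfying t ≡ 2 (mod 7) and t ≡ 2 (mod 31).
M = 7 × 31 = 217. M₁ = 31, y₁ ≡ 5 (mod 7). M₂ = 7, y₂ ≡ 9 (mod 31). t = 2×31×5 + 2×7×9 ≡ 2 (mod 217)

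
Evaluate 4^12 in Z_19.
By repeated squaring mod 19: 4^{1}≡4, 4^{2}≡16, 4^{4}≡9, 4^{8}≡5. Then 4^{12} = 4^{8+4} ≡ 5 × 9 ≡ 7 mod 19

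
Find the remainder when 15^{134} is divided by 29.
By Fermat: 15^{28} ≡ 1 (mod 29). 134 = 4×28 + 22. So 15^{134} ≡ 15^{22} ≡ 6 (mod 29)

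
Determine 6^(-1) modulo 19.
Since 19 is prime, by Fermat 6^(-1) ≡ 6^{17} ≡ 16 (mod 19). Verify: 6 × 16 = 96 ≡ 1 (mod 19)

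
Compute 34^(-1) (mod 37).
Since 37 is prime, by Fermat 34^(-1) ≡ 34^{35} ≡ 12 (mod 37). Verify: 34 × 12 = 408 ≡ 1 (mod 37)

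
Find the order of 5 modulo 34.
Powers of 5 mod 34: 5^1≡5, 5^2≡25, 5^3≡23, 5^4≡13, 5^5≡31, 5^6≡19, 5^7≡27, 5^8≡33, 5^9≡29, 5^10≡9, 5^11≡11, 5^12≡21, 5^13≡3, 5^14≡15, 5^15≡7, 5^16≡1. So the order of 5 is 16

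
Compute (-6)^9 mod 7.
Using Fermat: (-6)^{6} ≡ 1 mod 7. 9 ≡ 3 mod 6. So (-6)^{9} ≡ (-6)^{3} ≡ 1 mod 7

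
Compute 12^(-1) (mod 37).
Since 37 is prime, by Fermat 12^(-1) ≡ 12^{35} ≡ 34 (mod 37). Verify: 12 × 34 = 408 ≡ 1 (mod 37)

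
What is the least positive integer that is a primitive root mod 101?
g = 2. For each prime q|100: 2^{50}≡100, 2^{20}≡95, none ≡ 1, so ord_101(2) = 100 and 2 is a primitive root.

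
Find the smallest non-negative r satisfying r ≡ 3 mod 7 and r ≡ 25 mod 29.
M = 7 × 29 = 203. M₁ = 29, y₁ ≡ 1 mod 7. M₂ = 7, y₂ ≡ 25 mod 29. r = 3×29×1 + 25×7×25 ≡ 199 mod 203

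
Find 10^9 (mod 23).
By repeated squaring (mod 23): 10^{1}≡10, 10^{2}≡8, 10^{4}≡18, 10^{8}≡2. Then 10^{9} = 10^{8+1} ≡ 2 × 10 ≡ 20 (mod 23)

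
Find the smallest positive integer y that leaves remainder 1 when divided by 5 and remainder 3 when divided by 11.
M = 5 × 11 = 55. M₁ = 11, y₁ ≡ 1 mod 5. M₂ = 5, y₂ ≡ 9 mod 11. y = 1×11×1 + 3×5×9 ≡ 36 mod 55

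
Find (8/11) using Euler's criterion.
(8/11) = 8^{5} mod 11 = -1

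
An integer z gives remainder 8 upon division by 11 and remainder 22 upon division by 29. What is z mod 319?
M = 11 × 29 = 319. M₁ = 29, y₁ ≡ 8 mod 11. M₂ = 11, y₂ ≡ 8 mod 29. z = 8×29×8 + 22×11×8 ≡ 283 mod 319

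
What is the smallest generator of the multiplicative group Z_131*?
g = 2. Powers: [2, 4, 8, 16, 32, 64, 128, 125, 119, ...] generates all 130 non-zero residues.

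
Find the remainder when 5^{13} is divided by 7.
By Fermat: 5^{6} ≡ 1 mod 7. 13 = 2×6 + 1. So 5^{13} ≡ 5^{1} ≡ 5 mod 7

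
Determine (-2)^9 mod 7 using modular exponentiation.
Using Fermat: (-2)^{6} ≡ 1 (mod 7). 9 ≡ 3 (mod 6). So (-2)^{9} ≡ (-2)^{3} ≡ 6 (mod 7)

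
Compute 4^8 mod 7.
Using Fermat: 4^{6} ≡ 1 mod 7. 8 ≡ 2 mod 6. So 4^{8} ≡ 4^{2} ≡ 2 mod 7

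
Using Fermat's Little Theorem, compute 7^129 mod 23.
By Fermat: 7^{22} ≡ 1 (mod 23). 129 = 5×22 + 19. So 7^{129} ≡ 7^{19} ≡ 11 (mod 23)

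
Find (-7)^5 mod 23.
By repeated squaring mod 23: (-7)^{1}≡16, (-7)^{2}≡3, (-7)^{4}≡9. Then (-7)^{5} = (-7)^{4+1} ≡ 9 × 16 ≡ 6 mod 23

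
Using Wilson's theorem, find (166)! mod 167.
By Wilson's theorem, (166)! ≡ -1 ≡ 166 (mod 167)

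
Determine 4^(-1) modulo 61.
Since 61 is prime, by Fermat 4^(-1) ≡ 4^{59} ≡ 46 mod 61. Verify: 4 × 46 = 184 ≡ 1 mod 61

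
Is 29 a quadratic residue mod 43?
By Euler's criterion: 29^{21} ≡ 42 mod 43. Since this equals -1 (≡ 42), 29 is not a QR.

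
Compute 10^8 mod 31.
By repeated squaring (mod 31): 10^{1}≡10, 10^{2}≡7, 10^{4}≡18, 10^{8}≡14. So 10^{8} ≡ 14 (mod 31)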